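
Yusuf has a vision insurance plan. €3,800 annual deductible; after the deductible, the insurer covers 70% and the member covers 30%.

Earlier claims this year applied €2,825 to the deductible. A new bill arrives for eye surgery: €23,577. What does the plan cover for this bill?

Remaining deductible: €3,800 − €2,825 = €975.
After the €975 deductible portion, €23,577 − €975 = €22,602 is subject to coinsurance.
Coinsurance: €22,602 × 30% = €6,780.60.
So the member owes €975 + €6,780.60 = €7,755.60.
Insurer pays the balance: €23,577 − €7,755.60 = €15,821.40.

€15,821.40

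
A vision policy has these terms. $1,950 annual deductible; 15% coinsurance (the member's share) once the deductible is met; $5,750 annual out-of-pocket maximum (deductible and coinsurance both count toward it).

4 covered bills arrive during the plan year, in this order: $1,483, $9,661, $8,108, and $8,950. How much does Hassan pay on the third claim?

Bill 1, $1,483: all of it applies to the deductible. Member pays $1,483; OOP now $1,483.
Bill 2, $9,661: $467 to deductible, leaving $9,194; member's 15% is $1,379.10. Member owes $1,846.10 (running OOP $3,329.10).
Bill 3, $8,108: deductible met; 15% of $8,108 = $1,216.20. Member owes $1,216.20 (running OOP $4,545.30).

$1,216.20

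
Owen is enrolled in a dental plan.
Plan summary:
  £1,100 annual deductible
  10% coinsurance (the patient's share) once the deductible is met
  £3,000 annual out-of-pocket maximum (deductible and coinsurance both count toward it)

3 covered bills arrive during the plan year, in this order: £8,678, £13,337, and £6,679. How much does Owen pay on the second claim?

£1,142.20

Claim 1 (£8,678): £1,100 to deductible, leaving £7,578; patient's 10% is £757.80. Patient owes £1,857.80 (running OOP £1,857.80).
Claim 2 (£13,337): deductible already satisfied, so patient's share is 10% × £13,337 = £1,333.70. Adding that to £1,857.80 gives £3,191.50, past the £3,000 cap; patient pays only £3,000 − £1,857.80 = £1,142.20.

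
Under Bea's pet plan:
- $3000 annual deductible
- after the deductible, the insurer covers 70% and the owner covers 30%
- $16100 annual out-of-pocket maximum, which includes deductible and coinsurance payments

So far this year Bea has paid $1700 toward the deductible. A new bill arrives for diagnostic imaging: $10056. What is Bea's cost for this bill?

Deductible still to meet: $3000 − $1700 = $1300.
The remaining $8756 (= $10056 − $1300) moves to coinsurance.
30% of $8756 = $2626.80 falls to the owner.
So the owner owes $1300 + $2626.80 = $3926.80 before any cap.
Cumulative spending $1700 + $3926.80 = $5626.80 stays under the $16100 maximum.

$3926.80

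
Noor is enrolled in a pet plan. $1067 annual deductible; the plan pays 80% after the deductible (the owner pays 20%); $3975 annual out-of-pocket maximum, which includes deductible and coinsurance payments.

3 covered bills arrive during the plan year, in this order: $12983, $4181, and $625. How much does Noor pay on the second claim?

$524.80

Claim 1 — $12983: $1067 to deductible, leaving $11916; 20% of $11916 = $2383.20. Owner pays $3450.20; OOP now $3450.20.
Claim 2 — $4181: 20% coinsurance on $4181 = $836.20. That would push OOP to $4286.40, over the $3975 cap, so owner pays $3975 − $3450.20 = $524.80.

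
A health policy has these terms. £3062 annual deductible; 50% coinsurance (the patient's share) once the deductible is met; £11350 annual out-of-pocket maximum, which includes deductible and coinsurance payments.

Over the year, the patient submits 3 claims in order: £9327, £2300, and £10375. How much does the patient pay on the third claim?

Claim 1 — £9327: £3062 finishes the deductible; £6265 goes to coinsurance; patient's 50% is £3132.50. Patient pays £6194.50; OOP now £6194.50.
Claim 2 — £2300: deductible already satisfied, so patient's share is 50% × £2300 = £1150. Patient pays £1150; OOP now £7344.50.
Claim 3 — £10375: deductible already satisfied, so patient's share is 50% × £10375 = £5187.50. That would push OOP to £12532, over the £11350 cap, so patient pays £11350 − £7344.50 = £4005.50.

£4005.50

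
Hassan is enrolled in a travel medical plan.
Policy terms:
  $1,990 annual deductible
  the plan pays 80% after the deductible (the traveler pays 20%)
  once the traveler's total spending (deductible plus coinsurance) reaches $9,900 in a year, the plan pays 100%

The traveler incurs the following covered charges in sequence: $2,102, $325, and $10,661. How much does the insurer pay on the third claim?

Bill 1, $2,102: deductible takes $1,990, $112 remains; 20% of $112 = $22.40. Cost to traveler: $2,012.40. OOP to date $2,012.40. Insurer: $2,102 − $2,012.40 = $89.60.
Bill 2, $325: deductible met; 20% of $325 = $65. Traveler owes $65 (running OOP $2,077.40). Plan pays $325 − $65 = $260.
Bill 3, $10,661: deductible already satisfied, so traveler's share is 20% × $10,661 = $2,132.20. Traveler owes $2,132.20 (running OOP $4,209.60). Insurer: $10,661 − $2,132.20 = $8,528.80.

$8,528.80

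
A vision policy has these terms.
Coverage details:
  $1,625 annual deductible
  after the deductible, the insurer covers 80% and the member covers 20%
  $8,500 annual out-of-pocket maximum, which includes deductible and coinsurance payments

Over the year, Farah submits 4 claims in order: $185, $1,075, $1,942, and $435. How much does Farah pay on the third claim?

Bill 1, $185: entire amount goes to the deductible. Member owes $185 (running OOP $185).
Bill 2, $1,075: entire amount goes to the deductible. Cost to member: $1,075. OOP to date $1,260.
Bill 3, $1,942: deductible takes $365, $1,577 remains; coinsurance $1,577 × 20% = $315.40. Cost to member: $680.40. OOP to date $1,940.40.

$680.40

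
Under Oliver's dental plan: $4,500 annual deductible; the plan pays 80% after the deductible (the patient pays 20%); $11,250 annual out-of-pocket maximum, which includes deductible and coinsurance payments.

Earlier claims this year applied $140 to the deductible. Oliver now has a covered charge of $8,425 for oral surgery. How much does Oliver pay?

$5,173

Remaining deductible: $4,500 − $140 = $4,360.
After the $4,360 deductible portion, $8,425 − $4,360 = $4,065 is subject to coinsurance.
Coinsurance: $4,065 × 20% = $813.
That puts the patient's cost at $4,360 + $813 = $5,173 before any cap.
Total out-of-pocket so far would be $140 + $5,173 = $5,313, below the $11,250 cap — no reduction.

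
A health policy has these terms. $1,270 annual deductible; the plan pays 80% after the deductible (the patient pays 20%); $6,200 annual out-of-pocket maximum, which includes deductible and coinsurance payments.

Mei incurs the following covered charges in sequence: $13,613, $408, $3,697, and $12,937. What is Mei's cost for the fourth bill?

Bill 1, $13,613: $1,270 finishes the deductible; $12,343 goes to coinsurance; patient's 20% is $2,468.60. Patient owes $3,738.60 (running OOP $3,738.60).
Bill 2, $408: deductible met; 20% of $408 = $81.60. Cost to patient: $81.60. OOP to date $3,820.20.
Bill 3, $3,697: 20% coinsurance on $3,697 = $739.40. Patient owes $739.40 (running OOP $4,559.60).
Bill 4, $12,937: deductible met; 20% of $12,937 = $2,587.40. OOP would hit $7,147 > $6,200, so the cap limits the patient to $6,200 − $4,559.60 = $1,640.40.

$1,640.40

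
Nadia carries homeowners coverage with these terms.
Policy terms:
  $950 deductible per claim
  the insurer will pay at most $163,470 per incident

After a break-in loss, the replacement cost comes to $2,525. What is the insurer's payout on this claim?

Subtract the deductible: $2,525 − $950 = $1,575.
That's under the $163,470 cap, so the insurer reimburses the full $1,575.

$1,575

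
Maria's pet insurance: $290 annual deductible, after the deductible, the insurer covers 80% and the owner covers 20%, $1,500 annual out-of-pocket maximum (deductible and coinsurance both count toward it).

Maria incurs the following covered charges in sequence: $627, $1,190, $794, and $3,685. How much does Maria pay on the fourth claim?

$737

Bill 1, $627: deductible takes $290, $337 remains; owner's 20% is $67.40. Owner owes $357.40 (running OOP $357.40).
Bill 2, $1,190: deductible already satisfied, so owner's share is 20% × $1,190 = $238. Cost to owner: $238. OOP to date $595.40.
Bill 3, $794: deductible met; 20% of $794 = $158.80. Owner pays $158.80; OOP now $754.20.
Bill 4, $3,685: deductible already satisfied, so owner's share is 20% × $3,685 = $737. Owner pays $737; OOP now $1,491.20.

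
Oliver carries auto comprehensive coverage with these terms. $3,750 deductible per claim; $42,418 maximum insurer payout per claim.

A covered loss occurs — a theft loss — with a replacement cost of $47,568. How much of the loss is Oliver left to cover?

$5,150

Less the $3,750 deductible: $47,568 − $3,750 = $43,818.
$43,818 exceeds the $42,418 limit, so the insurer pays the limit: $42,418.
Out of pocket: $47,568 − $42,418 = $5,150.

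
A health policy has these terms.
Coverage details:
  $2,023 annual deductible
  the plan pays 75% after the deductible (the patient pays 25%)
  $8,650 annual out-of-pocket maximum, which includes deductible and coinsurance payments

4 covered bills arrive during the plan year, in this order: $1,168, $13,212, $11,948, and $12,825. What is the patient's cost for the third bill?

Bill 1, $1,168: fully absorbed by the deductible. Cost to patient: $1,168. OOP to date $1,168.
Bill 2, $13,212: $855 to deductible, leaving $12,357; 25% of $12,357 = $3,089.25. Patient owes $3,944.25 (running OOP $5,112.25).
Bill 3, $11,948: deductible already satisfied, so patient's share is 25% × $11,948 = $2,987. Cost to patient: $2,987. OOP to date $8,099.25.

$2,987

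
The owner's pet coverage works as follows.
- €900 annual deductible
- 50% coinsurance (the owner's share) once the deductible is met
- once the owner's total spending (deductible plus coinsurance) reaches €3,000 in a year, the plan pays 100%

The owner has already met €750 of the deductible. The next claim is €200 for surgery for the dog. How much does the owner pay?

Deductible still to meet: €900 − €750 = €150.
That leaves €200 − €150 = €50 for coinsurance.
50% of €50 = €25 falls to the owner.
That puts the owner's cost at €150 + €25 = €175 before any cap.
Total out-of-pocket so far would be €750 + €175 = €925, below the €3,000 cap — no reduction.

€175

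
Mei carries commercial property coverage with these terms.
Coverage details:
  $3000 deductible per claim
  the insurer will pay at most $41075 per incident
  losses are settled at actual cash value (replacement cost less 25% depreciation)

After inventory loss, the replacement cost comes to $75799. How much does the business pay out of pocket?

$34724

Depreciate 25%: the covered value is $75799 × 0.75 = $56849.25.
After the deductible, $56849.25 − $3000 = $53849.25 remains.
$53849.25 exceeds the $41075 limit, so the insurer pays the limit: $41075.
The business bears the rest of the original loss: $75799 − $41075 = $34724.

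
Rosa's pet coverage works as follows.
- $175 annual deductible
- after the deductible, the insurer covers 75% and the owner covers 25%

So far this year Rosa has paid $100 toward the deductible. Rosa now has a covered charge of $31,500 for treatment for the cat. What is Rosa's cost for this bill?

$7,931.25

$100 of the $175 deductible is already met, leaving $75.
The remaining $31,425 (= $31,500 − $75) moves to coinsurance.
25% of $31,425 = $7,856.25 falls to the owner.
So the owner owes $75 + $7,856.25 = $7,931.25.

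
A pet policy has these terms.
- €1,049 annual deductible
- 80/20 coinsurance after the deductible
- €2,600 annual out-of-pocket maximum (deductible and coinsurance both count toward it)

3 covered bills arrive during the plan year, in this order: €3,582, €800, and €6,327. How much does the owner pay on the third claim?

€884.40

Bill 1, €3,582: €1,049 finishes the deductible; €2,533 goes to coinsurance; owner's 20% is €506.60. Cost to owner: €1,555.60. OOP to date €1,555.60.
Bill 2, €800: deductible met; 20% of €800 = €160. Owner pays €160; OOP now €1,715.60.
Bill 3, €6,327: deductible met; 20% of €6,327 = €1,265.40. Adding that to €1,715.60 gives €2,981, past the €2,600 cap; owner pays only €2,600 − €1,715.60 = €884.40.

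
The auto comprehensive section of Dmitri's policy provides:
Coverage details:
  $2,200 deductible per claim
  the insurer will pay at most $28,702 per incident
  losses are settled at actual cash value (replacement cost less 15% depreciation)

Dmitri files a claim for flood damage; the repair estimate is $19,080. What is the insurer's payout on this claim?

$14,018

Depreciate 15%: the covered value is $19,080 × 0.85 = $16,218.
After the deductible, $16,218 − $2,200 = $14,018 remains.
That's under the $28,702 cap, so the insurer reimburses the full $14,018.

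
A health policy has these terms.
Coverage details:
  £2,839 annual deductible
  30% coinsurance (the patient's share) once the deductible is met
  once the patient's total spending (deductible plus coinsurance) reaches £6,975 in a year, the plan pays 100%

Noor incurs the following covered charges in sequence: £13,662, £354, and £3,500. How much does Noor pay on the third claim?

Claim 1 — £13,662: deductible takes £2,839, £10,823 remains; coinsurance £10,823 × 30% = £3,246.90. Cost to patient: £6,085.90. OOP to date £6,085.90.
Claim 2 — £354: deductible met; 30% of £354 = £106.20. Patient owes £106.20 (running OOP £6,192.10).
Claim 3 — £3,500: deductible already satisfied, so patient's share is 30% × £3,500 = £1,050. OOP would hit £7,242.10 > £6,975, so the cap limits the patient to £6,975 − £6,192.10 = £782.90.

£782.90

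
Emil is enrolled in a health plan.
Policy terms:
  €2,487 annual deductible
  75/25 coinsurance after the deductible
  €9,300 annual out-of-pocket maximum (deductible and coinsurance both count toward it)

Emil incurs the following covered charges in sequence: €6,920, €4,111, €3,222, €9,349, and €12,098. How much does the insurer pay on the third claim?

€2,416.50

Bill 1, €6,920: €2,487 finishes the deductible; €4,433 goes to coinsurance; 25% of €4,433 = €1,108.25. Patient pays €3,595.25; OOP now €3,595.25. Plan pays €6,920 − €3,595.25 = €3,324.75.
Bill 2, €4,111: 25% coinsurance on €4,111 = €1,027.75. Patient pays €1,027.75; OOP now €4,623. Plan pays €4,111 − €1,027.75 = €3,083.25.
Bill 3, €3,222: deductible already satisfied, so patient's share is 25% × €3,222 = €805.50. Cost to patient: €805.50. OOP to date €5,428.50. Plan pays €3,222 − €805.50 = €2,416.50.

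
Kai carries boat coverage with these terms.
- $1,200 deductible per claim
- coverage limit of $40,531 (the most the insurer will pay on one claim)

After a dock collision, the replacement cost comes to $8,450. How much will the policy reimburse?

$7,250

Less the $1,200 deductible: $8,450 − $1,200 = $7,250.
$7,250 is within the $40,531 limit, so the insurer pays $7,250.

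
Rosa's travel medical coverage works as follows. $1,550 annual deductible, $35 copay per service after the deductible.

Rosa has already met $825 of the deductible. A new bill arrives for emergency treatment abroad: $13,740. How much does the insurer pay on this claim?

Deductible still to meet: $1,550 − $825 = $725.
After the $725 deductible portion, $13,740 − $725 = $13,015 is subject to the copay.
Copay on this service: $35.
So the traveler owes $725 + $35 = $760.
The plan picks up $13,740 − $760 = $12,980.

$12,980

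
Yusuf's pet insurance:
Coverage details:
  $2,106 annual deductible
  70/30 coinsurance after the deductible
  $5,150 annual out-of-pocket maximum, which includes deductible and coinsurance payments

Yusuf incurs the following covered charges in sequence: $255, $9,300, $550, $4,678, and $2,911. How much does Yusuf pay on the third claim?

Claim 1 ($255): all of it applies to the deductible. Cost to owner: $255. OOP to date $255.
Claim 2 ($9,300): deductible takes $1,851, $7,449 remains; 30% of $7,449 = $2,234.70. Owner owes $4,085.70 (running OOP $4,340.70).
Claim 3 ($550): deductible already satisfied, so owner's share is 30% × $550 = $165. Cost to owner: $165. OOP to date $4,505.70.

$165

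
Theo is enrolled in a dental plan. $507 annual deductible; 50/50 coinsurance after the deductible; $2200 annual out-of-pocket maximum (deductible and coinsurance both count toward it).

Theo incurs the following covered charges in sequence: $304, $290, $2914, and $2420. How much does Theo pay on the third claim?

Claim 1 ($304): all of it applies to the deductible. Patient pays $304; OOP now $304.
Claim 2 ($290): $203 finishes the deductible; $87 goes to coinsurance; patient's 50% is $43.50. Cost to patient: $246.50. OOP to date $550.50.
Claim 3 ($2914): deductible met; 50% of $2914 = $1457. Patient owes $1457 (running OOP $2007.50).

$1457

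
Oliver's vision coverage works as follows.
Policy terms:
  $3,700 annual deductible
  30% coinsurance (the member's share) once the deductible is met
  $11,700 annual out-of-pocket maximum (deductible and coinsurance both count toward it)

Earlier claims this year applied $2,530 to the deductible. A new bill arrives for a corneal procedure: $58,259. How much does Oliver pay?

$9,170

$2,530 of the $3,700 deductible is already met, leaving $1,170.
The remaining $57,089 (= $58,259 − $1,170) moves to coinsurance.
Member's 30% share of $57,089 is $17,126.70.
So the member owes $1,170 + $17,126.70 = $18,296.70 before any cap.
Year-to-date out-of-pocket would reach $2,530 + $18,296.70 = $20,826.70, above the $11,700 maximum, so the member pays only $11,700 − $2,530 = $9,170.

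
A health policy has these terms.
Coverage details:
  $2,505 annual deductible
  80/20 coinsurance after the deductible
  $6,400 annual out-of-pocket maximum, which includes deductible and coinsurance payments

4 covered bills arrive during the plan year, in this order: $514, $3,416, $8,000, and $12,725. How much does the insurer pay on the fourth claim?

$10,715

Claim 1 ($514): fully absorbed by the deductible. Patient owes $514 (running OOP $514). Insurer: $514 − $514 = $0.
Claim 2 ($3,416): $1,991 to deductible, leaving $1,425; patient's 20% is $285. Patient owes $2,276 (running OOP $2,790). Insurer: $3,416 − $2,276 = $1,140.
Claim 3 ($8,000): 20% coinsurance on $8,000 = $1,600. Cost to patient: $1,600. OOP to date $4,390. Plan pays $8,000 − $1,600 = $6,400.
Claim 4 ($12,725): 20% coinsurance on $12,725 = $2,545. OOP would hit $6,935 > $6,400, so the cap limits the patient to $6,400 − $4,390 = $2,010. Insurer: $12,725 − $2,010 = $10,715.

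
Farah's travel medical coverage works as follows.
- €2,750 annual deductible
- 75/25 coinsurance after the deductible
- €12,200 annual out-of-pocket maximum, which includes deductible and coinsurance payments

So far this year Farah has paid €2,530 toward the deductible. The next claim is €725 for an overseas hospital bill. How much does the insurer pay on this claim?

€378.75

€2,530 of the €2,750 deductible is already met, leaving €220.
That leaves €725 − €220 = €505 for coinsurance.
Traveler's 25% share of €505 is €126.25.
Traveler responsibility before any cap: €220 + €126.25 = €346.25.
Year-to-date out-of-pocket becomes €2,530 + €346.25 = €2,876.25, still under the €12,200 maximum, so no cap applies.
The insurer covers the remainder: €725 − €346.25 = €378.75.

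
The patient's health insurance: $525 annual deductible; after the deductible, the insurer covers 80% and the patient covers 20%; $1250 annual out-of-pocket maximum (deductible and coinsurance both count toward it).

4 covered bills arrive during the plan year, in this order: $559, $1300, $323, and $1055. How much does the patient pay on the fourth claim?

$211

Claim 1 ($559): $525 to deductible, leaving $34; coinsurance $34 × 20% = $6.80. Patient owes $531.80 (running OOP $531.80).
Claim 2 ($1300): 20% coinsurance on $1300 = $260. Patient owes $260 (running OOP $791.80).
Claim 3 ($323): 20% coinsurance on $323 = $64.60. Patient owes $64.60 (running OOP $856.40).
Claim 4 ($1055): deductible met; 20% of $1055 = $211. Patient pays $211; OOP now $1067.40.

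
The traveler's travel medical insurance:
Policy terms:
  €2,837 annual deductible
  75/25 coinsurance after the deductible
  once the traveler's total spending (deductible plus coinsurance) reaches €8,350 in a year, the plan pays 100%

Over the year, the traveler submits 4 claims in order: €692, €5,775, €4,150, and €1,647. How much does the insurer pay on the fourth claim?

Bill 1, €692: fully absorbed by the deductible. Cost to traveler: €692. OOP to date €692. Insurer: €692 − €692 = €0.
Bill 2, €5,775: €2,145 to deductible, leaving €3,630; coinsurance €3,630 × 25% = €907.50. Traveler pays €3,052.50; OOP now €3,744.50. Plan pays €5,775 − €3,052.50 = €2,722.50.
Bill 3, €4,150: deductible already satisfied, so traveler's share is 25% × €4,150 = €1,037.50. Traveler owes €1,037.50 (running OOP €4,782). Plan pays €4,150 − €1,037.50 = €3,112.50.
Bill 4, €1,647: 25% coinsurance on €1,647 = €411.75. Cost to traveler: €411.75. OOP to date €5,193.75. Plan pays €1,647 − €411.75 = €1,235.25.

€1,235.25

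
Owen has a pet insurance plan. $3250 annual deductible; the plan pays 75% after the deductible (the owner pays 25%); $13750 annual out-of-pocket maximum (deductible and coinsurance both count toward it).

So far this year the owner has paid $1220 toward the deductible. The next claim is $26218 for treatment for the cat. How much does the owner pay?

Deductible still to meet: $3250 − $1220 = $2030.
The remaining $24188 (= $26218 − $2030) moves to coinsurance.
Owner's 25% share of $24188 is $6047.
That puts the owner's cost at $2030 + $6047 = $8077 before any cap.
Year-to-date out-of-pocket becomes $1220 + $8077 = $9297, still under the $13750 maximum, so no cap applies.

$8077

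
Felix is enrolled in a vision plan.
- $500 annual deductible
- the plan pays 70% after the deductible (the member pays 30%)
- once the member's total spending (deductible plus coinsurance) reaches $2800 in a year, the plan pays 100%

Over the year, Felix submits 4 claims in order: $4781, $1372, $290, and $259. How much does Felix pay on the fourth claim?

$77.70

Claim 1 — $4781: deductible takes $500, $4281 remains; member's 30% is $1284.30. Member owes $1784.30 (running OOP $1784.30).
Claim 2 — $1372: deductible met; 30% of $1372 = $411.60. Cost to member: $411.60. OOP to date $2195.90.
Claim 3 — $290: 30% coinsurance on $290 = $87. Member owes $87 (running OOP $2282.90).
Claim 4 — $259: deductible met; 30% of $259 = $77.70. Member pays $77.70; OOP now $2360.60.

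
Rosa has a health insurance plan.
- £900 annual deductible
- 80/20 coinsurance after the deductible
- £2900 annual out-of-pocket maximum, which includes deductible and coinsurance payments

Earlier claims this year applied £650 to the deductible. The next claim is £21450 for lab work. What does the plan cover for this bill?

£19200

Deductible still to meet: £900 − £650 = £250.
That leaves £21450 − £250 = £21200 for coinsurance.
Patient's 20% share of £21200 is £4240.
Patient responsibility before any cap: £250 + £4240 = £4490.
Adding £4490 to the £650 already spent would give £5140, which exceeds the £2900 cap; the patient pays just £2900 − £650 = £2250.
The insurer covers the remainder: £21450 − £2250 = £19200.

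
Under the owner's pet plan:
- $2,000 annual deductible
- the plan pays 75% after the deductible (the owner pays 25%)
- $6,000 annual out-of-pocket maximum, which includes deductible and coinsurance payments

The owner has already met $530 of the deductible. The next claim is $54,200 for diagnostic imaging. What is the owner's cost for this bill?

Deductible still to meet: $2,000 − $530 = $1,470.
The remaining $52,730 (= $54,200 − $1,470) moves to coinsurance.
Coinsurance: $52,730 × 25% = $13,182.50.
Owner responsibility before any cap: $1,470 + $13,182.50 = $14,652.50.
Year-to-date out-of-pocket would reach $530 + $14,652.50 = $15,182.50, above the $6,000 maximum, so the owner pays only $6,000 − $530 = $5,470.

$5,470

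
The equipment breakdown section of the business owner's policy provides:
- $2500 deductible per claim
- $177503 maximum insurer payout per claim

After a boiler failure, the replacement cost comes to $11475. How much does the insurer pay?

Less the $2500 deductible: $11475 − $2500 = $8975.
That's under the $177503 cap, so the insurer reimburses the full $8975.

$8975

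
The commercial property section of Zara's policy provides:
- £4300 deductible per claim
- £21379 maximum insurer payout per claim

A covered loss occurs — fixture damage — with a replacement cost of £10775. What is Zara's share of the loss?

£4300

Subtract the deductible: £10775 − £4300 = £6475.
£6475 ≤ £21379, so the limit doesn't bind; insurer pays £6475.
The business bears the rest of the original loss: £10775 − £6475 = £4300.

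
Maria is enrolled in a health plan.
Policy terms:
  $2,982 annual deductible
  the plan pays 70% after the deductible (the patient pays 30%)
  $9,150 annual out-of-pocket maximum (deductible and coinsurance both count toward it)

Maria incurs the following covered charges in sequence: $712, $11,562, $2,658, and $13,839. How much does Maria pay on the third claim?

#1 ($712): entire amount goes to the deductible. Cost to patient: $712. OOP to date $712.
#2 ($11,562): $2,270 to deductible, leaving $9,292; 30% of $9,292 = $2,787.60. Cost to patient: $5,057.60. OOP to date $5,769.60.
#3 ($2,658): deductible already satisfied, so patient's share is 30% × $2,658 = $797.40. Patient pays $797.40; OOP now $6,567.

$797.40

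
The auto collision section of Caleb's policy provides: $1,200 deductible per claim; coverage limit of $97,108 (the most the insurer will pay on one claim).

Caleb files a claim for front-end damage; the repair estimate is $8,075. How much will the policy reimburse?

After the deductible, $8,075 − $1,200 = $6,875 remains.
That's under the $97,108 cap, so the insurer reimburses the full $6,875.

$6,875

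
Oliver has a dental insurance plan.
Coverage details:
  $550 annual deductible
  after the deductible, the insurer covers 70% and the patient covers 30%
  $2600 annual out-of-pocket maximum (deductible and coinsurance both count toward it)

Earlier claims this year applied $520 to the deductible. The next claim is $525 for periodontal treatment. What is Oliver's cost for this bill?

Deductible still to meet: $550 − $520 = $30.
That leaves $525 − $30 = $495 for coinsurance.
30% of $495 = $148.50 falls to the patient.
Patient responsibility before any cap: $30 + $148.50 = $178.50.
Cumulative spending $520 + $178.50 = $698.50 stays under the $2600 maximum.

$178.50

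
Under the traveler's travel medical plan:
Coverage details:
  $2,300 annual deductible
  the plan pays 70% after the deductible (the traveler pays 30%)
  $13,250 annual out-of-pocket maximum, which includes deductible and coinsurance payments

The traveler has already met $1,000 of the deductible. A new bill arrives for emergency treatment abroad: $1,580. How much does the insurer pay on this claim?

$196

Deductible still to meet: $2,300 − $1,000 = $1,300.
The remaining $280 (= $1,580 − $1,300) moves to coinsurance.
Traveler's 30% share of $280 is $84.
That puts the traveler's cost at $1,300 + $84 = $1,384 before any cap.
Year-to-date out-of-pocket becomes $1,000 + $1,384 = $2,384, still under the $13,250 maximum, so no cap applies.
The insurer covers the remainder: $1,580 − $1,384 = $196.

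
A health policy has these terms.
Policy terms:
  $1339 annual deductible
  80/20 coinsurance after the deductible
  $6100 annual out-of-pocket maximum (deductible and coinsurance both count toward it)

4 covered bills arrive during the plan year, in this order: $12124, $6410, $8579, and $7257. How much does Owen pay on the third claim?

#1 ($12124): $1339 finishes the deductible; $10785 goes to coinsurance; coinsurance $10785 × 20% = $2157. Patient owes $3496 (running OOP $3496).
#2 ($6410): deductible met; 20% of $6410 = $1282. Patient pays $1282; OOP now $4778.
#3 ($8579): deductible met; 20% of $8579 = $1715.80. That would push OOP to $6493.80, over the $6100 cap, so patient pays $6100 − $4778 = $1322.

$1322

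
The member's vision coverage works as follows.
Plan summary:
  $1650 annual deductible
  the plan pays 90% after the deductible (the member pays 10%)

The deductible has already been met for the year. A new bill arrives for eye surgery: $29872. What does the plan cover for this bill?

$26884.80

The deductible is already satisfied, so the full bill goes to coinsurance.
Coinsurance: $29872 × 10% = $2987.20.
The insurer covers the remainder: $29872 − $2987.20 = $26884.80.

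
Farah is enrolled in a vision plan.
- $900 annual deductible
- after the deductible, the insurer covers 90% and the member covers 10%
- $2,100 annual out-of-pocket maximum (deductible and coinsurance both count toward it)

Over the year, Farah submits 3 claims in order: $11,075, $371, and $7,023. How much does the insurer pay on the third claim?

Bill 1, $11,075: $900 to deductible, leaving $10,175; 10% of $10,175 = $1,017.50. Member owes $1,917.50 (running OOP $1,917.50). Plan pays $11,075 − $1,917.50 = $9,157.50.
Bill 2, $371: 10% coinsurance on $371 = $37.10. Member pays $37.10; OOP now $1,954.60. Insurer: $371 − $37.10 = $333.90.
Bill 3, $7,023: deductible met; 10% of $7,023 = $702.30. Adding that to $1,954.60 gives $2,656.90, past the $2,100 cap; member pays only $2,100 − $1,954.60 = $145.40. Plan pays $7,023 − $145.40 = $6,877.60.

$6,877.60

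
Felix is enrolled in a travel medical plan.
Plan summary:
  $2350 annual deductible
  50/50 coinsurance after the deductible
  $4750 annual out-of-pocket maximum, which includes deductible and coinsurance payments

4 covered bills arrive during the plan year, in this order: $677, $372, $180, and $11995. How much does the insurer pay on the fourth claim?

$8474

Claim 1 — $677: all of it applies to the deductible. Cost to traveler: $677. OOP to date $677. Plan pays $677 − $677 = $0.
Claim 2 — $372: fully absorbed by the deductible. Cost to traveler: $372. OOP to date $1049. Insurer: $372 − $372 = $0.
Claim 3 — $180: all of it applies to the deductible. Cost to traveler: $180. OOP to date $1229. Plan pays $180 − $180 = $0.
Claim 4 — $11995: deductible takes $1121, $10874 remains; 50% of $10874 = $5437. Deductible plus coinsurance: $1121 + $5437 = $6558. Adding that to $1229 gives $7787, past the $4750 cap; traveler pays only $4750 − $1229 = $3521. Plan pays $11995 − $3521 = $8474.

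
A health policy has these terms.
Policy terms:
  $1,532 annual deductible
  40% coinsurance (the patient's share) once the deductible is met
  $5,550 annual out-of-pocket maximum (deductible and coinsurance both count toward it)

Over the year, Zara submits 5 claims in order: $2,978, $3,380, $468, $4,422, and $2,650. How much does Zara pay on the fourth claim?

#1 ($2,978): deductible takes $1,532, $1,446 remains; 40% of $1,446 = $578.40. Patient owes $2,110.40 (running OOP $2,110.40).
#2 ($3,380): deductible met; 40% of $3,380 = $1,352. Patient owes $1,352 (running OOP $3,462.40).
#3 ($468): deductible already satisfied, so patient's share is 40% × $468 = $187.20. Cost to patient: $187.20. OOP to date $3,649.60.
#4 ($4,422): deductible met; 40% of $4,422 = $1,768.80. Patient owes $1,768.80 (running OOP $5,418.40).

$1,768.80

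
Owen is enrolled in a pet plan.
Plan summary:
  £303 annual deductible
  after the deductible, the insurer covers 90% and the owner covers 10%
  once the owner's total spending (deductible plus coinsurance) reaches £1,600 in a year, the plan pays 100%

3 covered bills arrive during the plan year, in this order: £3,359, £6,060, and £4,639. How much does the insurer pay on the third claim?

£4,253.60

#1 (£3,359): £303 to deductible, leaving £3,056; owner's 10% is £305.60. Owner pays £608.60; OOP now £608.60. Plan pays £3,359 − £608.60 = £2,750.40.
#2 (£6,060): deductible met; 10% of £6,060 = £606. Cost to owner: £606. OOP to date £1,214.60. Plan pays £6,060 − £606 = £5,454.
#3 (£4,639): deductible already satisfied, so owner's share is 10% × £4,639 = £463.90. OOP would hit £1,678.50 > £1,600, so the cap limits the owner to £1,600 − £1,214.60 = £385.40. Insurer: £4,639 − £385.40 = £4,253.60.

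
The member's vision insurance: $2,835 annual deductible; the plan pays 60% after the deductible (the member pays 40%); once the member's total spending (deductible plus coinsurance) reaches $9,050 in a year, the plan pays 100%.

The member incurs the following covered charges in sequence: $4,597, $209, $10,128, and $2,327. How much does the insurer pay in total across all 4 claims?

$8,655.60

Claim 1 — $4,597: $2,835 finishes the deductible; $1,762 goes to coinsurance; 40% of $1,762 = $704.80. Cost to member: $3,539.80. OOP to date $3,539.80. Plan pays $4,597 − $3,539.80 = $1,057.20.
Claim 2 — $209: deductible met; 40% of $209 = $83.60. Cost to member: $83.60. OOP to date $3,623.40. Insurer: $209 − $83.60 = $125.40.
Claim 3 — $10,128: deductible already satisfied, so member's share is 40% × $10,128 = $4,051.20. Cost to member: $4,051.20. OOP to date $7,674.60. Plan pays $10,128 − $4,051.20 = $6,076.80.
Claim 4 — $2,327: 40% coinsurance on $2,327 = $930.80. Member pays $930.80; OOP now $8,605.40. Insurer: $2,327 − $930.80 = $1,396.20.
Insurer total = bills − member's total = $17,261 − $8,605.40 = $8,655.60.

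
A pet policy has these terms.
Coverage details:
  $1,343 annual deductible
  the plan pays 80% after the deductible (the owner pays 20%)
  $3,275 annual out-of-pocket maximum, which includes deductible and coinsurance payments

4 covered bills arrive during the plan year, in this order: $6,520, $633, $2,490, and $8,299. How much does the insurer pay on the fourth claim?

#1 ($6,520): $1,343 finishes the deductible; $5,177 goes to coinsurance; owner's 20% is $1,035.40. Owner owes $2,378.40 (running OOP $2,378.40). Insurer: $6,520 − $2,378.40 = $4,141.60.
#2 ($633): deductible already satisfied, so owner's share is 20% × $633 = $126.60. Owner pays $126.60; OOP now $2,505. Insurer: $633 − $126.60 = $506.40.
#3 ($2,490): 20% coinsurance on $2,490 = $498. Owner pays $498; OOP now $3,003. Plan pays $2,490 − $498 = $1,992.
#4 ($8,299): deductible met; 20% of $8,299 = $1,659.80. Adding that to $3,003 gives $4,662.80, past the $3,275 cap; owner pays only $3,275 − $3,003 = $272. Plan pays $8,299 − $272 = $8,027.

$8,027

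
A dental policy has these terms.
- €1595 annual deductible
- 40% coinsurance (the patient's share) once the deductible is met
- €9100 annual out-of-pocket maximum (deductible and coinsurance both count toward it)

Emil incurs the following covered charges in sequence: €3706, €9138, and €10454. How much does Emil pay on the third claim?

Bill 1, €3706: €1595 finishes the deductible; €2111 goes to coinsurance; coinsurance €2111 × 40% = €844.40. Patient pays €2439.40; OOP now €2439.40.
Bill 2, €9138: deductible already satisfied, so patient's share is 40% × €9138 = €3655.20. Patient owes €3655.20 (running OOP €6094.60).
Bill 3, €10454: deductible already satisfied, so patient's share is 40% × €10454 = €4181.60. That would push OOP to €10276.20, over the €9100 cap, so patient pays €9100 − €6094.60 = €3005.40.

€3005.40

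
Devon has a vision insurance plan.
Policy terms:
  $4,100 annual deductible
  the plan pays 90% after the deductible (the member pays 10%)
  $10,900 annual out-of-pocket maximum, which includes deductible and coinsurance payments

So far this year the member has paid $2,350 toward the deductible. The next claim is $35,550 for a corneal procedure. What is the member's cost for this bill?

Remaining deductible: $4,100 − $2,350 = $1,750.
The remaining $33,800 (= $35,550 − $1,750) moves to coinsurance.
Member's 10% share of $33,800 is $3,380.
That puts the member's cost at $1,750 + $3,380 = $5,130 before any cap.
Cumulative spending $2,350 + $5,130 = $7,480 stays under the $10,900 maximum.

$5,130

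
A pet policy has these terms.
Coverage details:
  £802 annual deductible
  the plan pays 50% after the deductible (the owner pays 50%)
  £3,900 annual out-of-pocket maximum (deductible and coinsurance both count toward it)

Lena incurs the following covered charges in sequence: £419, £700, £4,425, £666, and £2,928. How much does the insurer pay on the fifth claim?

#1 (£419): all of it applies to the deductible. Owner pays £419; OOP now £419. Insurer: £419 − £419 = £0.
#2 (£700): £383 to deductible, leaving £317; owner's 50% is £158.50. Owner pays £541.50; OOP now £960.50. Plan pays £700 − £541.50 = £158.50.
#3 (£4,425): deductible already satisfied, so owner's share is 50% × £4,425 = £2,212.50. Owner owes £2,212.50 (running OOP £3,173). Plan pays £4,425 − £2,212.50 = £2,212.50.
#4 (£666): 50% coinsurance on £666 = £333. Cost to owner: £333. OOP to date £3,506. Insurer: £666 − £333 = £333.
#5 (£2,928): deductible already satisfied, so owner's share is 50% × £2,928 = £1,464. OOP would hit £4,970 > £3,900, so the cap limits the owner to £3,900 − £3,506 = £394. Plan pays £2,928 − £394 = £2,534.

£2,534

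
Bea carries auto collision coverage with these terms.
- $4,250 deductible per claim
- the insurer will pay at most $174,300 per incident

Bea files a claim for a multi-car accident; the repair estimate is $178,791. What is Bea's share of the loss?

Less the $4,250 deductible: $178,791 − $4,250 = $174,541.
The $174,300 per-incident cap binds; insurer pays $174,300.
Driver's share is the uncovered remainder: $178,791 − $174,300 = $4,491.

$4,491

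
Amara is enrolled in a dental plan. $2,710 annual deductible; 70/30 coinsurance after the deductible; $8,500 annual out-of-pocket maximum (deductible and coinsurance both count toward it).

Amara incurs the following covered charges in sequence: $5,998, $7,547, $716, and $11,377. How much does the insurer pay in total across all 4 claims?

Claim 1 — $5,998: $2,710 finishes the deductible; $3,288 goes to coinsurance; patient's 30% is $986.40. Patient pays $3,696.40; OOP now $3,696.40. Insurer: $5,998 − $3,696.40 = $2,301.60.
Claim 2 — $7,547: deductible met; 30% of $7,547 = $2,264.10. Cost to patient: $2,264.10. OOP to date $5,960.50. Plan pays $7,547 − $2,264.10 = $5,282.90.
Claim 3 — $716: deductible already satisfied, so patient's share is 30% × $716 = $214.80. Patient pays $214.80; OOP now $6,175.30. Plan pays $716 − $214.80 = $501.20.
Claim 4 — $11,377: 30% coinsurance on $11,377 = $3,413.10. Adding that to $6,175.30 gives $9,588.40, past the $8,500 cap; patient pays only $8,500 − $6,175.30 = $2,324.70. Plan pays $11,377 − $2,324.70 = $9,052.30.
Insurer total: $2,301.60 + $5,282.90 + $501.20 + $9,052.30 = $17,138.

$17,138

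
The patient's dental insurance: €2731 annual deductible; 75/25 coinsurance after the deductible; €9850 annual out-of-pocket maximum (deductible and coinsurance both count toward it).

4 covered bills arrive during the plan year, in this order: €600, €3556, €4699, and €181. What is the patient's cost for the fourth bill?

Bill 1, €600: fully absorbed by the deductible. Patient pays €600; OOP now €600.
Bill 2, €3556: €2131 to deductible, leaving €1425; 25% of €1425 = €356.25. Cost to patient: €2487.25. OOP to date €3087.25.
Bill 3, €4699: deductible met; 25% of €4699 = €1174.75. Patient pays €1174.75; OOP now €4262.
Bill 4, €181: deductible met; 25% of €181 = €45.25. Patient owes €45.25 (running OOP €4307.25).

€45.25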